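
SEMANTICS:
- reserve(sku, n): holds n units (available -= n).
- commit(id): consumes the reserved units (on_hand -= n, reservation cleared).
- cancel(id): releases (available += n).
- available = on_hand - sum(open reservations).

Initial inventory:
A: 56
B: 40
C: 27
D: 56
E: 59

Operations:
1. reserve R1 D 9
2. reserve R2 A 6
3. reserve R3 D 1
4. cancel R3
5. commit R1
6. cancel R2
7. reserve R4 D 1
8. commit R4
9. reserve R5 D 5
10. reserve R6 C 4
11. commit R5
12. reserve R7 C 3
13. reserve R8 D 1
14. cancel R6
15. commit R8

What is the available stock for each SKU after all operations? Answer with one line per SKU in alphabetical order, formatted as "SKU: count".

Step 1: reserve R1 D 9 -> on_hand[A=56 B=40 C=27 D=56 E=59] avail[A=56 B=40 C=27 D=47 E=59] open={R1}
Step 2: reserve R2 A 6 -> on_hand[A=56 B=40 C=27 D=56 E=59] avail[A=50 B=40 C=27 D=47 E=59] open={R1,R2}
Step 3: reserve R3 D 1 -> on_hand[A=56 B=40 C=27 D=56 E=59] avail[A=50 B=40 C=27 D=46 E=59] open={R1,R2,R3}
Step 4: cancel R3 -> on_hand[A=56 B=40 C=27 D=56 E=59] avail[A=50 B=40 C=27 D=47 E=59] open={R1,R2}
Step 5: commit R1 -> on_hand[A=56 B=40 C=27 D=47 E=59] avail[A=50 B=40 C=27 D=47 E=59] open={R2}
Step 6: cancel R2 -> on_hand[A=56 B=40 C=27 D=47 E=59] avail[A=56 B=40 C=27 D=47 E=59] open={}
Step 7: reserve R4 D 1 -> on_hand[A=56 B=40 C=27 D=47 E=59] avail[A=56 B=40 C=27 D=46 E=59] open={R4}
Step 8: commit R4 -> on_hand[A=56 B=40 C=27 D=46 E=59] avail[A=56 B=40 C=27 D=46 E=59] open={}
Step 9: reserve R5 D 5 -> on_hand[A=56 B=40 C=27 D=46 E=59] avail[A=56 B=40 C=27 D=41 E=59] open={R5}
Step 10: reserve R6 C 4 -> on_hand[A=56 B=40 C=27 D=46 E=59] avail[A=56 B=40 C=23 D=41 E=59] open={R5,R6}
Step 11: commit R5 -> on_hand[A=56 B=40 C=27 D=41 E=59] avail[A=56 B=40 C=23 D=41 E=59] open={R6}
Step 12: reserve R7 C 3 -> on_hand[A=56 B=40 C=27 D=41 E=59] avail[A=56 B=40 C=20 D=41 E=59] open={R6,R7}
Step 13: reserve R8 D 1 -> on_hand[A=56 B=40 C=27 D=41 E=59] avail[A=56 B=40 C=20 D=40 E=59] open={R6,R7,R8}
Step 14: cancel R6 -> on_hand[A=56 B=40 C=27 D=41 E=59] avail[A=56 B=40 C=24 D=40 E=59] open={R7,R8}
Step 15: commit R8 -> on_hand[A=56 B=40 C=27 D=40 E=59] avail[A=56 B=40 C=24 D=40 E=59] open={R7}

Answer: A: 56
B: 40
C: 24
D: 40
E: 59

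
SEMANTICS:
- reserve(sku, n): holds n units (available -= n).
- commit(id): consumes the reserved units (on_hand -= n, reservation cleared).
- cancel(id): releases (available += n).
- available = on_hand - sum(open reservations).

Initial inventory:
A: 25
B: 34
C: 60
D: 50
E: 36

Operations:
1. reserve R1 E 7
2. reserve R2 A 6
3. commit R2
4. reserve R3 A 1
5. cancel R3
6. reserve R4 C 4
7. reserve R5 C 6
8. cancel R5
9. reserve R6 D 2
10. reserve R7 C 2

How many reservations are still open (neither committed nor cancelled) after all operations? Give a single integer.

Answer: 4

Derivation:
Step 1: reserve R1 E 7 -> on_hand[A=25 B=34 C=60 D=50 E=36] avail[A=25 B=34 C=60 D=50 E=29] open={R1}
Step 2: reserve R2 A 6 -> on_hand[A=25 B=34 C=60 D=50 E=36] avail[A=19 B=34 C=60 D=50 E=29] open={R1,R2}
Step 3: commit R2 -> on_hand[A=19 B=34 C=60 D=50 E=36] avail[A=19 B=34 C=60 D=50 E=29] open={R1}
Step 4: reserve R3 A 1 -> on_hand[A=19 B=34 C=60 D=50 E=36] avail[A=18 B=34 C=60 D=50 E=29] open={R1,R3}
Step 5: cancel R3 -> on_hand[A=19 B=34 C=60 D=50 E=36] avail[A=19 B=34 C=60 D=50 E=29] open={R1}
Step 6: reserve R4 C 4 -> on_hand[A=19 B=34 C=60 D=50 E=36] avail[A=19 B=34 C=56 D=50 E=29] open={R1,R4}
Step 7: reserve R5 C 6 -> on_hand[A=19 B=34 C=60 D=50 E=36] avail[A=19 B=34 C=50 D=50 E=29] open={R1,R4,R5}
Step 8: cancel R5 -> on_hand[A=19 B=34 C=60 D=50 E=36] avail[A=19 B=34 C=56 D=50 E=29] open={R1,R4}
Step 9: reserve R6 D 2 -> on_hand[A=19 B=34 C=60 D=50 E=36] avail[A=19 B=34 C=56 D=48 E=29] open={R1,R4,R6}
Step 10: reserve R7 C 2 -> on_hand[A=19 B=34 C=60 D=50 E=36] avail[A=19 B=34 C=54 D=48 E=29] open={R1,R4,R6,R7}
Open reservations: ['R1', 'R4', 'R6', 'R7'] -> 4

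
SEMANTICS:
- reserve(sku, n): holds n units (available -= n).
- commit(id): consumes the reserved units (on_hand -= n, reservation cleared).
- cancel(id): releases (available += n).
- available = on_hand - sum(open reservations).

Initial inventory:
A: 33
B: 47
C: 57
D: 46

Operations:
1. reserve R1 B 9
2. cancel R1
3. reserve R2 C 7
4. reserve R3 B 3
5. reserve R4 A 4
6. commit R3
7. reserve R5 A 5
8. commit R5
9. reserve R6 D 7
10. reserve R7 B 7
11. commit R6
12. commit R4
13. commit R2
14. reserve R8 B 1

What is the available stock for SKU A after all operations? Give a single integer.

Answer: 24

Derivation:
Step 1: reserve R1 B 9 -> on_hand[A=33 B=47 C=57 D=46] avail[A=33 B=38 C=57 D=46] open={R1}
Step 2: cancel R1 -> on_hand[A=33 B=47 C=57 D=46] avail[A=33 B=47 C=57 D=46] open={}
Step 3: reserve R2 C 7 -> on_hand[A=33 B=47 C=57 D=46] avail[A=33 B=47 C=50 D=46] open={R2}
Step 4: reserve R3 B 3 -> on_hand[A=33 B=47 C=57 D=46] avail[A=33 B=44 C=50 D=46] open={R2,R3}
Step 5: reserve R4 A 4 -> on_hand[A=33 B=47 C=57 D=46] avail[A=29 B=44 C=50 D=46] open={R2,R3,R4}
Step 6: commit R3 -> on_hand[A=33 B=44 C=57 D=46] avail[A=29 B=44 C=50 D=46] open={R2,R4}
Step 7: reserve R5 A 5 -> on_hand[A=33 B=44 C=57 D=46] avail[A=24 B=44 C=50 D=46] open={R2,R4,R5}
Step 8: commit R5 -> on_hand[A=28 B=44 C=57 D=46] avail[A=24 B=44 C=50 D=46] open={R2,R4}
Step 9: reserve R6 D 7 -> on_hand[A=28 B=44 C=57 D=46] avail[A=24 B=44 C=50 D=39] open={R2,R4,R6}
Step 10: reserve R7 B 7 -> on_hand[A=28 B=44 C=57 D=46] avail[A=24 B=37 C=50 D=39] open={R2,R4,R6,R7}
Step 11: commit R6 -> on_hand[A=28 B=44 C=57 D=39] avail[A=24 B=37 C=50 D=39] open={R2,R4,R7}
Step 12: commit R4 -> on_hand[A=24 B=44 C=57 D=39] avail[A=24 B=37 C=50 D=39] open={R2,R7}
Step 13: commit R2 -> on_hand[A=24 B=44 C=50 D=39] avail[A=24 B=37 C=50 D=39] open={R7}
Step 14: reserve R8 B 1 -> on_hand[A=24 B=44 C=50 D=39] avail[A=24 B=36 C=50 D=39] open={R7,R8}
Final available[A] = 24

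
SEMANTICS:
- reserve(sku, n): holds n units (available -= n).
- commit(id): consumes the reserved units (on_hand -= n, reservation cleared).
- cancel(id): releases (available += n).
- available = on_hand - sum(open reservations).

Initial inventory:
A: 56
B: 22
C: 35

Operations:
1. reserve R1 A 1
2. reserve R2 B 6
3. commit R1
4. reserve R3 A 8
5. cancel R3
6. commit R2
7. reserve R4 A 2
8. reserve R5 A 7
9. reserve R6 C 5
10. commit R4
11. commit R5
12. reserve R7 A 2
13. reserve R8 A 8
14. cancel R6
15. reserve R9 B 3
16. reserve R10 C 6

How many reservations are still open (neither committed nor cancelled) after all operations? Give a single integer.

Step 1: reserve R1 A 1 -> on_hand[A=56 B=22 C=35] avail[A=55 B=22 C=35] open={R1}
Step 2: reserve R2 B 6 -> on_hand[A=56 B=22 C=35] avail[A=55 B=16 C=35] open={R1,R2}
Step 3: commit R1 -> on_hand[A=55 B=22 C=35] avail[A=55 B=16 C=35] open={R2}
Step 4: reserve R3 A 8 -> on_hand[A=55 B=22 C=35] avail[A=47 B=16 C=35] open={R2,R3}
Step 5: cancel R3 -> on_hand[A=55 B=22 C=35] avail[A=55 B=16 C=35] open={R2}
Step 6: commit R2 -> on_hand[A=55 B=16 C=35] avail[A=55 B=16 C=35] open={}
Step 7: reserve R4 A 2 -> on_hand[A=55 B=16 C=35] avail[A=53 B=16 C=35] open={R4}
Step 8: reserve R5 A 7 -> on_hand[A=55 B=16 C=35] avail[A=46 B=16 C=35] open={R4,R5}
Step 9: reserve R6 C 5 -> on_hand[A=55 B=16 C=35] avail[A=46 B=16 C=30] open={R4,R5,R6}
Step 10: commit R4 -> on_hand[A=53 B=16 C=35] avail[A=46 B=16 C=30] open={R5,R6}
Step 11: commit R5 -> on_hand[A=46 B=16 C=35] avail[A=46 B=16 C=30] open={R6}
Step 12: reserve R7 A 2 -> on_hand[A=46 B=16 C=35] avail[A=44 B=16 C=30] open={R6,R7}
Step 13: reserve R8 A 8 -> on_hand[A=46 B=16 C=35] avail[A=36 B=16 C=30] open={R6,R7,R8}
Step 14: cancel R6 -> on_hand[A=46 B=16 C=35] avail[A=36 B=16 C=35] open={R7,R8}
Step 15: reserve R9 B 3 -> on_hand[A=46 B=16 C=35] avail[A=36 B=13 C=35] open={R7,R8,R9}
Step 16: reserve R10 C 6 -> on_hand[A=46 B=16 C=35] avail[A=36 B=13 C=29] open={R10,R7,R8,R9}
Open reservations: ['R10', 'R7', 'R8', 'R9'] -> 4

Answer: 4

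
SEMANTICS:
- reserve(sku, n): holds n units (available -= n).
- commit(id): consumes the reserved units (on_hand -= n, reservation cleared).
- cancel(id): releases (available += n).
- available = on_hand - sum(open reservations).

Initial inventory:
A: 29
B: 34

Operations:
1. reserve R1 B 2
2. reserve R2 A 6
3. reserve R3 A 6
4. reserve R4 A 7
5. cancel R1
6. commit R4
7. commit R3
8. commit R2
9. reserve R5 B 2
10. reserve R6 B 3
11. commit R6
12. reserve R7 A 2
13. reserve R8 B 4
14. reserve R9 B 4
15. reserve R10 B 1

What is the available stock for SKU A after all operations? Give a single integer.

Step 1: reserve R1 B 2 -> on_hand[A=29 B=34] avail[A=29 B=32] open={R1}
Step 2: reserve R2 A 6 -> on_hand[A=29 B=34] avail[A=23 B=32] open={R1,R2}
Step 3: reserve R3 A 6 -> on_hand[A=29 B=34] avail[A=17 B=32] open={R1,R2,R3}
Step 4: reserve R4 A 7 -> on_hand[A=29 B=34] avail[A=10 B=32] open={R1,R2,R3,R4}
Step 5: cancel R1 -> on_hand[A=29 B=34] avail[A=10 B=34] open={R2,R3,R4}
Step 6: commit R4 -> on_hand[A=22 B=34] avail[A=10 B=34] open={R2,R3}
Step 7: commit R3 -> on_hand[A=16 B=34] avail[A=10 B=34] open={R2}
Step 8: commit R2 -> on_hand[A=10 B=34] avail[A=10 B=34] open={}
Step 9: reserve R5 B 2 -> on_hand[A=10 B=34] avail[A=10 B=32] open={R5}
Step 10: reserve R6 B 3 -> on_hand[A=10 B=34] avail[A=10 B=29] open={R5,R6}
Step 11: commit R6 -> on_hand[A=10 B=31] avail[A=10 B=29] open={R5}
Step 12: reserve R7 A 2 -> on_hand[A=10 B=31] avail[A=8 B=29] open={R5,R7}
Step 13: reserve R8 B 4 -> on_hand[A=10 B=31] avail[A=8 B=25] open={R5,R7,R8}
Step 14: reserve R9 B 4 -> on_hand[A=10 B=31] avail[A=8 B=21] open={R5,R7,R8,R9}
Step 15: reserve R10 B 1 -> on_hand[A=10 B=31] avail[A=8 B=20] open={R10,R5,R7,R8,R9}
Final available[A] = 8

Answer: 8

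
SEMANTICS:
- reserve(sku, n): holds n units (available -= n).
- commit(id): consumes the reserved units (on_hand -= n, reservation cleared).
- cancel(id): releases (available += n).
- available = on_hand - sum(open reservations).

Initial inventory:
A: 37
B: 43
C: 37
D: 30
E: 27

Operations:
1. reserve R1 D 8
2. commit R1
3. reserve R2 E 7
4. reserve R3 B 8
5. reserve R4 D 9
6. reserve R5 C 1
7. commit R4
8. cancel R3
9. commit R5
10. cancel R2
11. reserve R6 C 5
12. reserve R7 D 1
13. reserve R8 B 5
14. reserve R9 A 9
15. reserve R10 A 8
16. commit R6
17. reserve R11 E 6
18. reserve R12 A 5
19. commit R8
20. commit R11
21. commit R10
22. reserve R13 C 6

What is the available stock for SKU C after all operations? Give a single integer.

Step 1: reserve R1 D 8 -> on_hand[A=37 B=43 C=37 D=30 E=27] avail[A=37 B=43 C=37 D=22 E=27] open={R1}
Step 2: commit R1 -> on_hand[A=37 B=43 C=37 D=22 E=27] avail[A=37 B=43 C=37 D=22 E=27] open={}
Step 3: reserve R2 E 7 -> on_hand[A=37 B=43 C=37 D=22 E=27] avail[A=37 B=43 C=37 D=22 E=20] open={R2}
Step 4: reserve R3 B 8 -> on_hand[A=37 B=43 C=37 D=22 E=27] avail[A=37 B=35 C=37 D=22 E=20] open={R2,R3}
Step 5: reserve R4 D 9 -> on_hand[A=37 B=43 C=37 D=22 E=27] avail[A=37 B=35 C=37 D=13 E=20] open={R2,R3,R4}
Step 6: reserve R5 C 1 -> on_hand[A=37 B=43 C=37 D=22 E=27] avail[A=37 B=35 C=36 D=13 E=20] open={R2,R3,R4,R5}
Step 7: commit R4 -> on_hand[A=37 B=43 C=37 D=13 E=27] avail[A=37 B=35 C=36 D=13 E=20] open={R2,R3,R5}
Step 8: cancel R3 -> on_hand[A=37 B=43 C=37 D=13 E=27] avail[A=37 B=43 C=36 D=13 E=20] open={R2,R5}
Step 9: commit R5 -> on_hand[A=37 B=43 C=36 D=13 E=27] avail[A=37 B=43 C=36 D=13 E=20] open={R2}
Step 10: cancel R2 -> on_hand[A=37 B=43 C=36 D=13 E=27] avail[A=37 B=43 C=36 D=13 E=27] open={}
Step 11: reserve R6 C 5 -> on_hand[A=37 B=43 C=36 D=13 E=27] avail[A=37 B=43 C=31 D=13 E=27] open={R6}
Step 12: reserve R7 D 1 -> on_hand[A=37 B=43 C=36 D=13 E=27] avail[A=37 B=43 C=31 D=12 E=27] open={R6,R7}
Step 13: reserve R8 B 5 -> on_hand[A=37 B=43 C=36 D=13 E=27] avail[A=37 B=38 C=31 D=12 E=27] open={R6,R7,R8}
Step 14: reserve R9 A 9 -> on_hand[A=37 B=43 C=36 D=13 E=27] avail[A=28 B=38 C=31 D=12 E=27] open={R6,R7,R8,R9}
Step 15: reserve R10 A 8 -> on_hand[A=37 B=43 C=36 D=13 E=27] avail[A=20 B=38 C=31 D=12 E=27] open={R10,R6,R7,R8,R9}
Step 16: commit R6 -> on_hand[A=37 B=43 C=31 D=13 E=27] avail[A=20 B=38 C=31 D=12 E=27] open={R10,R7,R8,R9}
Step 17: reserve R11 E 6 -> on_hand[A=37 B=43 C=31 D=13 E=27] avail[A=20 B=38 C=31 D=12 E=21] open={R10,R11,R7,R8,R9}
Step 18: reserve R12 A 5 -> on_hand[A=37 B=43 C=31 D=13 E=27] avail[A=15 B=38 C=31 D=12 E=21] open={R10,R11,R12,R7,R8,R9}
Step 19: commit R8 -> on_hand[A=37 B=38 C=31 D=13 E=27] avail[A=15 B=38 C=31 D=12 E=21] open={R10,R11,R12,R7,R9}
Step 20: commit R11 -> on_hand[A=37 B=38 C=31 D=13 E=21] avail[A=15 B=38 C=31 D=12 E=21] open={R10,R12,R7,R9}
Step 21: commit R10 -> on_hand[A=29 B=38 C=31 D=13 E=21] avail[A=15 B=38 C=31 D=12 E=21] open={R12,R7,R9}
Step 22: reserve R13 C 6 -> on_hand[A=29 B=38 C=31 D=13 E=21] avail[A=15 B=38 C=25 D=12 E=21] open={R12,R13,R7,R9}
Final available[C] = 25

Answer: 25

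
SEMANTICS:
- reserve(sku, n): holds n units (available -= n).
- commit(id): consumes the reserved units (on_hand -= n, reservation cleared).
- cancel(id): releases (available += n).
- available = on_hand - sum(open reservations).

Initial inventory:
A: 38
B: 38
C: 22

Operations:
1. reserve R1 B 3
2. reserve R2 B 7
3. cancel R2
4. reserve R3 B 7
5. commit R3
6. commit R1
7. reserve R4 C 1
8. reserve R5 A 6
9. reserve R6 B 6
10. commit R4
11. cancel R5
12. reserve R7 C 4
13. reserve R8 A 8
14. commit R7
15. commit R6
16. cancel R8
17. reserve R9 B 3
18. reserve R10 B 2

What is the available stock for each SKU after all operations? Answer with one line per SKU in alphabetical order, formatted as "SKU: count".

Answer: A: 38
B: 17
C: 17

Derivation:
Step 1: reserve R1 B 3 -> on_hand[A=38 B=38 C=22] avail[A=38 B=35 C=22] open={R1}
Step 2: reserve R2 B 7 -> on_hand[A=38 B=38 C=22] avail[A=38 B=28 C=22] open={R1,R2}
Step 3: cancel R2 -> on_hand[A=38 B=38 C=22] avail[A=38 B=35 C=22] open={R1}
Step 4: reserve R3 B 7 -> on_hand[A=38 B=38 C=22] avail[A=38 B=28 C=22] open={R1,R3}
Step 5: commit R3 -> on_hand[A=38 B=31 C=22] avail[A=38 B=28 C=22] open={R1}
Step 6: commit R1 -> on_hand[A=38 B=28 C=22] avail[A=38 B=28 C=22] open={}
Step 7: reserve R4 C 1 -> on_hand[A=38 B=28 C=22] avail[A=38 B=28 C=21] open={R4}
Step 8: reserve R5 A 6 -> on_hand[A=38 B=28 C=22] avail[A=32 B=28 C=21] open={R4,R5}
Step 9: reserve R6 B 6 -> on_hand[A=38 B=28 C=22] avail[A=32 B=22 C=21] open={R4,R5,R6}
Step 10: commit R4 -> on_hand[A=38 B=28 C=21] avail[A=32 B=22 C=21] open={R5,R6}
Step 11: cancel R5 -> on_hand[A=38 B=28 C=21] avail[A=38 B=22 C=21] open={R6}
Step 12: reserve R7 C 4 -> on_hand[A=38 B=28 C=21] avail[A=38 B=22 C=17] open={R6,R7}
Step 13: reserve R8 A 8 -> on_hand[A=38 B=28 C=21] avail[A=30 B=22 C=17] open={R6,R7,R8}
Step 14: commit R7 -> on_hand[A=38 B=28 C=17] avail[A=30 B=22 C=17] open={R6,R8}
Step 15: commit R6 -> on_hand[A=38 B=22 C=17] avail[A=30 B=22 C=17] open={R8}
Step 16: cancel R8 -> on_hand[A=38 B=22 C=17] avail[A=38 B=22 C=17] open={}
Step 17: reserve R9 B 3 -> on_hand[A=38 B=22 C=17] avail[A=38 B=19 C=17] open={R9}
Step 18: reserve R10 B 2 -> on_hand[A=38 B=22 C=17] avail[A=38 B=17 C=17] open={R10,R9}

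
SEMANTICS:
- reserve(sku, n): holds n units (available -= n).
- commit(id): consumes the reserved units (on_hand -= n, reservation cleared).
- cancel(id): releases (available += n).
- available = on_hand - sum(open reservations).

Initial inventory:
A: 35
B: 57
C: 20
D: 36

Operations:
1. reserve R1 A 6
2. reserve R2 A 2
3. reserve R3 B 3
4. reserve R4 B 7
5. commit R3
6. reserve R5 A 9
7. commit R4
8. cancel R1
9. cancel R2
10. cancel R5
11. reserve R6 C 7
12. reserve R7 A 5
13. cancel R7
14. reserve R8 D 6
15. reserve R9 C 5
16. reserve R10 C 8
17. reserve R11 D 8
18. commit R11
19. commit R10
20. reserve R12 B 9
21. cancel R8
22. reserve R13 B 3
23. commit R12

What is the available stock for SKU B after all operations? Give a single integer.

Answer: 35

Derivation:
Step 1: reserve R1 A 6 -> on_hand[A=35 B=57 C=20 D=36] avail[A=29 B=57 C=20 D=36] open={R1}
Step 2: reserve R2 A 2 -> on_hand[A=35 B=57 C=20 D=36] avail[A=27 B=57 C=20 D=36] open={R1,R2}
Step 3: reserve R3 B 3 -> on_hand[A=35 B=57 C=20 D=36] avail[A=27 B=54 C=20 D=36] open={R1,R2,R3}
Step 4: reserve R4 B 7 -> on_hand[A=35 B=57 C=20 D=36] avail[A=27 B=47 C=20 D=36] open={R1,R2,R3,R4}
Step 5: commit R3 -> on_hand[A=35 B=54 C=20 D=36] avail[A=27 B=47 C=20 D=36] open={R1,R2,R4}
Step 6: reserve R5 A 9 -> on_hand[A=35 B=54 C=20 D=36] avail[A=18 B=47 C=20 D=36] open={R1,R2,R4,R5}
Step 7: commit R4 -> on_hand[A=35 B=47 C=20 D=36] avail[A=18 B=47 C=20 D=36] open={R1,R2,R5}
Step 8: cancel R1 -> on_hand[A=35 B=47 C=20 D=36] avail[A=24 B=47 C=20 D=36] open={R2,R5}
Step 9: cancel R2 -> on_hand[A=35 B=47 C=20 D=36] avail[A=26 B=47 C=20 D=36] open={R5}
Step 10: cancel R5 -> on_hand[A=35 B=47 C=20 D=36] avail[A=35 B=47 C=20 D=36] open={}
Step 11: reserve R6 C 7 -> on_hand[A=35 B=47 C=20 D=36] avail[A=35 B=47 C=13 D=36] open={R6}
Step 12: reserve R7 A 5 -> on_hand[A=35 B=47 C=20 D=36] avail[A=30 B=47 C=13 D=36] open={R6,R7}
Step 13: cancel R7 -> on_hand[A=35 B=47 C=20 D=36] avail[A=35 B=47 C=13 D=36] open={R6}
Step 14: reserve R8 D 6 -> on_hand[A=35 B=47 C=20 D=36] avail[A=35 B=47 C=13 D=30] open={R6,R8}
Step 15: reserve R9 C 5 -> on_hand[A=35 B=47 C=20 D=36] avail[A=35 B=47 C=8 D=30] open={R6,R8,R9}
Step 16: reserve R10 C 8 -> on_hand[A=35 B=47 C=20 D=36] avail[A=35 B=47 C=0 D=30] open={R10,R6,R8,R9}
Step 17: reserve R11 D 8 -> on_hand[A=35 B=47 C=20 D=36] avail[A=35 B=47 C=0 D=22] open={R10,R11,R6,R8,R9}
Step 18: commit R11 -> on_hand[A=35 B=47 C=20 D=28] avail[A=35 B=47 C=0 D=22] open={R10,R6,R8,R9}
Step 19: commit R10 -> on_hand[A=35 B=47 C=12 D=28] avail[A=35 B=47 C=0 D=22] open={R6,R8,R9}
Step 20: reserve R12 B 9 -> on_hand[A=35 B=47 C=12 D=28] avail[A=35 B=38 C=0 D=22] open={R12,R6,R8,R9}
Step 21: cancel R8 -> on_hand[A=35 B=47 C=12 D=28] avail[A=35 B=38 C=0 D=28] open={R12,R6,R9}
Step 22: reserve R13 B 3 -> on_hand[A=35 B=47 C=12 D=28] avail[A=35 B=35 C=0 D=28] open={R12,R13,R6,R9}
Step 23: commit R12 -> on_hand[A=35 B=38 C=12 D=28] avail[A=35 B=35 C=0 D=28] open={R13,R6,R9}
Final available[B] = 35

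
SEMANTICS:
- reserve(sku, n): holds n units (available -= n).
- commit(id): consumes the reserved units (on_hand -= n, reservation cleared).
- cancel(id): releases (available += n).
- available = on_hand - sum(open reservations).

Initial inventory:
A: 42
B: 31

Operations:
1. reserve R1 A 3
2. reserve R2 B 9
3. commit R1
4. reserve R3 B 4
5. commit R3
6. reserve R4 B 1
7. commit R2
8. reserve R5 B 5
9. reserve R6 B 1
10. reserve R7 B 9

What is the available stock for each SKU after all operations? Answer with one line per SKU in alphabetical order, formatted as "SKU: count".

Step 1: reserve R1 A 3 -> on_hand[A=42 B=31] avail[A=39 B=31] open={R1}
Step 2: reserve R2 B 9 -> on_hand[A=42 B=31] avail[A=39 B=22] open={R1,R2}
Step 3: commit R1 -> on_hand[A=39 B=31] avail[A=39 B=22] open={R2}
Step 4: reserve R3 B 4 -> on_hand[A=39 B=31] avail[A=39 B=18] open={R2,R3}
Step 5: commit R3 -> on_hand[A=39 B=27] avail[A=39 B=18] open={R2}
Step 6: reserve R4 B 1 -> on_hand[A=39 B=27] avail[A=39 B=17] open={R2,R4}
Step 7: commit R2 -> on_hand[A=39 B=18] avail[A=39 B=17] open={R4}
Step 8: reserve R5 B 5 -> on_hand[A=39 B=18] avail[A=39 B=12] open={R4,R5}
Step 9: reserve R6 B 1 -> on_hand[A=39 B=18] avail[A=39 B=11] open={R4,R5,R6}
Step 10: reserve R7 B 9 -> on_hand[A=39 B=18] avail[A=39 B=2] open={R4,R5,R6,R7}

Answer: A: 39
B: 2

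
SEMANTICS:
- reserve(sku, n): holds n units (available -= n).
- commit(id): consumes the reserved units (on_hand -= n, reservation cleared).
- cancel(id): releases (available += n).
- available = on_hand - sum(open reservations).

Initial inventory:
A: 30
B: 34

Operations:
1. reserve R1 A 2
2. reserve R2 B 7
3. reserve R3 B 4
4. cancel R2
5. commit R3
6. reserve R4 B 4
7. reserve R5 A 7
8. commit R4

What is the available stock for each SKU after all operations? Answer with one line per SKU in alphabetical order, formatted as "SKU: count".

Answer: A: 21
B: 26

Derivation:
Step 1: reserve R1 A 2 -> on_hand[A=30 B=34] avail[A=28 B=34] open={R1}
Step 2: reserve R2 B 7 -> on_hand[A=30 B=34] avail[A=28 B=27] open={R1,R2}
Step 3: reserve R3 B 4 -> on_hand[A=30 B=34] avail[A=28 B=23] open={R1,R2,R3}
Step 4: cancel R2 -> on_hand[A=30 B=34] avail[A=28 B=30] open={R1,R3}
Step 5: commit R3 -> on_hand[A=30 B=30] avail[A=28 B=30] open={R1}
Step 6: reserve R4 B 4 -> on_hand[A=30 B=30] avail[A=28 B=26] open={R1,R4}
Step 7: reserve R5 A 7 -> on_hand[A=30 B=30] avail[A=21 B=26] open={R1,R4,R5}
Step 8: commit R4 -> on_hand[A=30 B=26] avail[A=21 B=26] open={R1,R5}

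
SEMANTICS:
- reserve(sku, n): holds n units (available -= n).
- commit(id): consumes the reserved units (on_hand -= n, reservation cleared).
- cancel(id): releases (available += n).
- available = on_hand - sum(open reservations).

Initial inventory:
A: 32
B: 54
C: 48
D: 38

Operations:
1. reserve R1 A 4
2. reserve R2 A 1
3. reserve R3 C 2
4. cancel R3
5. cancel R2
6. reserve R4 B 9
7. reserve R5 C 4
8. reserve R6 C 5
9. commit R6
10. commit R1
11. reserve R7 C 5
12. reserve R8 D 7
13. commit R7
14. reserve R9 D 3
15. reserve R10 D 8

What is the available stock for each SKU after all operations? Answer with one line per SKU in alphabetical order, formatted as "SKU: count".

Answer: A: 28
B: 45
C: 34
D: 20

Derivation:
Step 1: reserve R1 A 4 -> on_hand[A=32 B=54 C=48 D=38] avail[A=28 B=54 C=48 D=38] open={R1}
Step 2: reserve R2 A 1 -> on_hand[A=32 B=54 C=48 D=38] avail[A=27 B=54 C=48 D=38] open={R1,R2}
Step 3: reserve R3 C 2 -> on_hand[A=32 B=54 C=48 D=38] avail[A=27 B=54 C=46 D=38] open={R1,R2,R3}
Step 4: cancel R3 -> on_hand[A=32 B=54 C=48 D=38] avail[A=27 B=54 C=48 D=38] open={R1,R2}
Step 5: cancel R2 -> on_hand[A=32 B=54 C=48 D=38] avail[A=28 B=54 C=48 D=38] open={R1}
Step 6: reserve R4 B 9 -> on_hand[A=32 B=54 C=48 D=38] avail[A=28 B=45 C=48 D=38] open={R1,R4}
Step 7: reserve R5 C 4 -> on_hand[A=32 B=54 C=48 D=38] avail[A=28 B=45 C=44 D=38] open={R1,R4,R5}
Step 8: reserve R6 C 5 -> on_hand[A=32 B=54 C=48 D=38] avail[A=28 B=45 C=39 D=38] open={R1,R4,R5,R6}
Step 9: commit R6 -> on_hand[A=32 B=54 C=43 D=38] avail[A=28 B=45 C=39 D=38] open={R1,R4,R5}
Step 10: commit R1 -> on_hand[A=28 B=54 C=43 D=38] avail[A=28 B=45 C=39 D=38] open={R4,R5}
Step 11: reserve R7 C 5 -> on_hand[A=28 B=54 C=43 D=38] avail[A=28 B=45 C=34 D=38] open={R4,R5,R7}
Step 12: reserve R8 D 7 -> on_hand[A=28 B=54 C=43 D=38] avail[A=28 B=45 C=34 D=31] open={R4,R5,R7,R8}
Step 13: commit R7 -> on_hand[A=28 B=54 C=38 D=38] avail[A=28 B=45 C=34 D=31] open={R4,R5,R8}
Step 14: reserve R9 D 3 -> on_hand[A=28 B=54 C=38 D=38] avail[A=28 B=45 C=34 D=28] open={R4,R5,R8,R9}
Step 15: reserve R10 D 8 -> on_hand[A=28 B=54 C=38 D=38] avail[A=28 B=45 C=34 D=20] open={R10,R4,R5,R8,R9}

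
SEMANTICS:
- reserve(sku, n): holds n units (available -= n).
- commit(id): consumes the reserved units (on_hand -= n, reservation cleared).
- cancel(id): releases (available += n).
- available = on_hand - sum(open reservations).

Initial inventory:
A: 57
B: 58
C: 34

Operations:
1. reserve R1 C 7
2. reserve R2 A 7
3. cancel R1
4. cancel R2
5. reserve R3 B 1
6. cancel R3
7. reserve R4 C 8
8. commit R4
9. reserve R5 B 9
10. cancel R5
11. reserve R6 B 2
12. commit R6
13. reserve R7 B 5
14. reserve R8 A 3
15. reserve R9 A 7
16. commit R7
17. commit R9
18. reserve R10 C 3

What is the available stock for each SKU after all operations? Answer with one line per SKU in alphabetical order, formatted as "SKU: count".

Step 1: reserve R1 C 7 -> on_hand[A=57 B=58 C=34] avail[A=57 B=58 C=27] open={R1}
Step 2: reserve R2 A 7 -> on_hand[A=57 B=58 C=34] avail[A=50 B=58 C=27] open={R1,R2}
Step 3: cancel R1 -> on_hand[A=57 B=58 C=34] avail[A=50 B=58 C=34] open={R2}
Step 4: cancel R2 -> on_hand[A=57 B=58 C=34] avail[A=57 B=58 C=34] open={}
Step 5: reserve R3 B 1 -> on_hand[A=57 B=58 C=34] avail[A=57 B=57 C=34] open={R3}
Step 6: cancel R3 -> on_hand[A=57 B=58 C=34] avail[A=57 B=58 C=34] open={}
Step 7: reserve R4 C 8 -> on_hand[A=57 B=58 C=34] avail[A=57 B=58 C=26] open={R4}
Step 8: commit R4 -> on_hand[A=57 B=58 C=26] avail[A=57 B=58 C=26] open={}
Step 9: reserve R5 B 9 -> on_hand[A=57 B=58 C=26] avail[A=57 B=49 C=26] open={R5}
Step 10: cancel R5 -> on_hand[A=57 B=58 C=26] avail[A=57 B=58 C=26] open={}
Step 11: reserve R6 B 2 -> on_hand[A=57 B=58 C=26] avail[A=57 B=56 C=26] open={R6}
Step 12: commit R6 -> on_hand[A=57 B=56 C=26] avail[A=57 B=56 C=26] open={}
Step 13: reserve R7 B 5 -> on_hand[A=57 B=56 C=26] avail[A=57 B=51 C=26] open={R7}
Step 14: reserve R8 A 3 -> on_hand[A=57 B=56 C=26] avail[A=54 B=51 C=26] open={R7,R8}
Step 15: reserve R9 A 7 -> on_hand[A=57 B=56 C=26] avail[A=47 B=51 C=26] open={R7,R8,R9}
Step 16: commit R7 -> on_hand[A=57 B=51 C=26] avail[A=47 B=51 C=26] open={R8,R9}
Step 17: commit R9 -> on_hand[A=50 B=51 C=26] avail[A=47 B=51 C=26] open={R8}
Step 18: reserve R10 C 3 -> on_hand[A=50 B=51 C=26] avail[A=47 B=51 C=23] open={R10,R8}

Answer: A: 47
B: 51
C: 23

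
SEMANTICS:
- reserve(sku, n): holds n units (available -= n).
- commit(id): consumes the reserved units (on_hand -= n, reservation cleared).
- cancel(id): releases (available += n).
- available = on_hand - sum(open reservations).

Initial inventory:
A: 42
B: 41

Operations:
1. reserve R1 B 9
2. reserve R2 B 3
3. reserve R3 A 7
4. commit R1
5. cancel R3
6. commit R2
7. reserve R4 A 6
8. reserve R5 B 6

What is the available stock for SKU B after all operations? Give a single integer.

Answer: 23

Derivation:
Step 1: reserve R1 B 9 -> on_hand[A=42 B=41] avail[A=42 B=32] open={R1}
Step 2: reserve R2 B 3 -> on_hand[A=42 B=41] avail[A=42 B=29] open={R1,R2}
Step 3: reserve R3 A 7 -> on_hand[A=42 B=41] avail[A=35 B=29] open={R1,R2,R3}
Step 4: commit R1 -> on_hand[A=42 B=32] avail[A=35 B=29] open={R2,R3}
Step 5: cancel R3 -> on_hand[A=42 B=32] avail[A=42 B=29] open={R2}
Step 6: commit R2 -> on_hand[A=42 B=29] avail[A=42 B=29] open={}
Step 7: reserve R4 A 6 -> on_hand[A=42 B=29] avail[A=36 B=29] open={R4}
Step 8: reserve R5 B 6 -> on_hand[A=42 B=29] avail[A=36 B=23] open={R4,R5}
Final available[B] = 23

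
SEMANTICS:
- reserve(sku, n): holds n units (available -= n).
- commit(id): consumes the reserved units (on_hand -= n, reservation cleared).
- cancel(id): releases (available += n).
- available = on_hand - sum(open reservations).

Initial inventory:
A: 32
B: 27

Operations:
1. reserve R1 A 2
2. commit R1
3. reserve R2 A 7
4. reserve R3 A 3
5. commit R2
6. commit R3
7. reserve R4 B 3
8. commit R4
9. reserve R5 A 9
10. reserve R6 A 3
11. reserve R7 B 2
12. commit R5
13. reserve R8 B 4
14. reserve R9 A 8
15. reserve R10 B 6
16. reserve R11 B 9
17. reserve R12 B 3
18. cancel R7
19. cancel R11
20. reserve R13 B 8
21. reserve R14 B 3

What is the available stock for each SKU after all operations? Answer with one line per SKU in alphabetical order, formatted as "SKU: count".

Answer: A: 0
B: 0

Derivation:
Step 1: reserve R1 A 2 -> on_hand[A=32 B=27] avail[A=30 B=27] open={R1}
Step 2: commit R1 -> on_hand[A=30 B=27] avail[A=30 B=27] open={}
Step 3: reserve R2 A 7 -> on_hand[A=30 B=27] avail[A=23 B=27] open={R2}
Step 4: reserve R3 A 3 -> on_hand[A=30 B=27] avail[A=20 B=27] open={R2,R3}
Step 5: commit R2 -> on_hand[A=23 B=27] avail[A=20 B=27] open={R3}
Step 6: commit R3 -> on_hand[A=20 B=27] avail[A=20 B=27] open={}
Step 7: reserve R4 B 3 -> on_hand[A=20 B=27] avail[A=20 B=24] open={R4}
Step 8: commit R4 -> on_hand[A=20 B=24] avail[A=20 B=24] open={}
Step 9: reserve R5 A 9 -> on_hand[A=20 B=24] avail[A=11 B=24] open={R5}
Step 10: reserve R6 A 3 -> on_hand[A=20 B=24] avail[A=8 B=24] open={R5,R6}
Step 11: reserve R7 B 2 -> on_hand[A=20 B=24] avail[A=8 B=22] open={R5,R6,R7}
Step 12: commit R5 -> on_hand[A=11 B=24] avail[A=8 B=22] open={R6,R7}
Step 13: reserve R8 B 4 -> on_hand[A=11 B=24] avail[A=8 B=18] open={R6,R7,R8}
Step 14: reserve R9 A 8 -> on_hand[A=11 B=24] avail[A=0 B=18] open={R6,R7,R8,R9}
Step 15: reserve R10 B 6 -> on_hand[A=11 B=24] avail[A=0 B=12] open={R10,R6,R7,R8,R9}
Step 16: reserve R11 B 9 -> on_hand[A=11 B=24] avail[A=0 B=3] open={R10,R11,R6,R7,R8,R9}
Step 17: reserve R12 B 3 -> on_hand[A=11 B=24] avail[A=0 B=0] open={R10,R11,R12,R6,R7,R8,R9}
Step 18: cancel R7 -> on_hand[A=11 B=24] avail[A=0 B=2] open={R10,R11,R12,R6,R8,R9}
Step 19: cancel R11 -> on_hand[A=11 B=24] avail[A=0 B=11] open={R10,R12,R6,R8,R9}
Step 20: reserve R13 B 8 -> on_hand[A=11 B=24] avail[A=0 B=3] open={R10,R12,R13,R6,R8,R9}
Step 21: reserve R14 B 3 -> on_hand[A=11 B=24] avail[A=0 B=0] open={R10,R12,R13,R14,R6,R8,R9}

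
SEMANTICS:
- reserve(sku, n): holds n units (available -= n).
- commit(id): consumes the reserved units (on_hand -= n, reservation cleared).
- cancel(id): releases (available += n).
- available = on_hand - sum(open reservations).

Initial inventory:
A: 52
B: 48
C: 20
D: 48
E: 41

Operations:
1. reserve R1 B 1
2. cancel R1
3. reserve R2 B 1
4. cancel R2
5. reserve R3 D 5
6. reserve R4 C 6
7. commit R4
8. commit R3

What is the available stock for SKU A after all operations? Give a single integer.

Step 1: reserve R1 B 1 -> on_hand[A=52 B=48 C=20 D=48 E=41] avail[A=52 B=47 C=20 D=48 E=41] open={R1}
Step 2: cancel R1 -> on_hand[A=52 B=48 C=20 D=48 E=41] avail[A=52 B=48 C=20 D=48 E=41] open={}
Step 3: reserve R2 B 1 -> on_hand[A=52 B=48 C=20 D=48 E=41] avail[A=52 B=47 C=20 D=48 E=41] open={R2}
Step 4: cancel R2 -> on_hand[A=52 B=48 C=20 D=48 E=41] avail[A=52 B=48 C=20 D=48 E=41] open={}
Step 5: reserve R3 D 5 -> on_hand[A=52 B=48 C=20 D=48 E=41] avail[A=52 B=48 C=20 D=43 E=41] open={R3}
Step 6: reserve R4 C 6 -> on_hand[A=52 B=48 C=20 D=48 E=41] avail[A=52 B=48 C=14 D=43 E=41] open={R3,R4}
Step 7: commit R4 -> on_hand[A=52 B=48 C=14 D=48 E=41] avail[A=52 B=48 C=14 D=43 E=41] open={R3}
Step 8: commit R3 -> on_hand[A=52 B=48 C=14 D=43 E=41] avail[A=52 B=48 C=14 D=43 E=41] open={}
Final available[A] = 52

Answer: 52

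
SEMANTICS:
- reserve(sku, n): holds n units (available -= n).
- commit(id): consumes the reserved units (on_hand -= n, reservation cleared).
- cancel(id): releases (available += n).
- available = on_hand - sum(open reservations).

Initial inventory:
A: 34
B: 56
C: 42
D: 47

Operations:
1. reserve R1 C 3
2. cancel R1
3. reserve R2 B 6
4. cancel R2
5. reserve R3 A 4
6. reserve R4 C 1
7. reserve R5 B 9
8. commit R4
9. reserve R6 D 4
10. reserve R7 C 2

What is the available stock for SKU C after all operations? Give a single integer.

Step 1: reserve R1 C 3 -> on_hand[A=34 B=56 C=42 D=47] avail[A=34 B=56 C=39 D=47] open={R1}
Step 2: cancel R1 -> on_hand[A=34 B=56 C=42 D=47] avail[A=34 B=56 C=42 D=47] open={}
Step 3: reserve R2 B 6 -> on_hand[A=34 B=56 C=42 D=47] avail[A=34 B=50 C=42 D=47] open={R2}
Step 4: cancel R2 -> on_hand[A=34 B=56 C=42 D=47] avail[A=34 B=56 C=42 D=47] open={}
Step 5: reserve R3 A 4 -> on_hand[A=34 B=56 C=42 D=47] avail[A=30 B=56 C=42 D=47] open={R3}
Step 6: reserve R4 C 1 -> on_hand[A=34 B=56 C=42 D=47] avail[A=30 B=56 C=41 D=47] open={R3,R4}
Step 7: reserve R5 B 9 -> on_hand[A=34 B=56 C=42 D=47] avail[A=30 B=47 C=41 D=47] open={R3,R4,R5}
Step 8: commit R4 -> on_hand[A=34 B=56 C=41 D=47] avail[A=30 B=47 C=41 D=47] open={R3,R5}
Step 9: reserve R6 D 4 -> on_hand[A=34 B=56 C=41 D=47] avail[A=30 B=47 C=41 D=43] open={R3,R5,R6}
Step 10: reserve R7 C 2 -> on_hand[A=34 B=56 C=41 D=47] avail[A=30 B=47 C=39 D=43] open={R3,R5,R6,R7}
Final available[C] = 39

Answer: 39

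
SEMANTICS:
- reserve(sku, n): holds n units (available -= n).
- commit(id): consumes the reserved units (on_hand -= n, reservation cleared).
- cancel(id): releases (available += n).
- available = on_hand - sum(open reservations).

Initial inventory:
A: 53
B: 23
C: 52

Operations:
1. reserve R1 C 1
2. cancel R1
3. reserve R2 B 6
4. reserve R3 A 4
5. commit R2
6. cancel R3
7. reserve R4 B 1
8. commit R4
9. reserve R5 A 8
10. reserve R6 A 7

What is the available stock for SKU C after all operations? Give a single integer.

Step 1: reserve R1 C 1 -> on_hand[A=53 B=23 C=52] avail[A=53 B=23 C=51] open={R1}
Step 2: cancel R1 -> on_hand[A=53 B=23 C=52] avail[A=53 B=23 C=52] open={}
Step 3: reserve R2 B 6 -> on_hand[A=53 B=23 C=52] avail[A=53 B=17 C=52] open={R2}
Step 4: reserve R3 A 4 -> on_hand[A=53 B=23 C=52] avail[A=49 B=17 C=52] open={R2,R3}
Step 5: commit R2 -> on_hand[A=53 B=17 C=52] avail[A=49 B=17 C=52] open={R3}
Step 6: cancel R3 -> on_hand[A=53 B=17 C=52] avail[A=53 B=17 C=52] open={}
Step 7: reserve R4 B 1 -> on_hand[A=53 B=17 C=52] avail[A=53 B=16 C=52] open={R4}
Step 8: commit R4 -> on_hand[A=53 B=16 C=52] avail[A=53 B=16 C=52] open={}
Step 9: reserve R5 A 8 -> on_hand[A=53 B=16 C=52] avail[A=45 B=16 C=52] open={R5}
Step 10: reserve R6 A 7 -> on_hand[A=53 B=16 C=52] avail[A=38 B=16 C=52] open={R5,R6}
Final available[C] = 52

Answer: 52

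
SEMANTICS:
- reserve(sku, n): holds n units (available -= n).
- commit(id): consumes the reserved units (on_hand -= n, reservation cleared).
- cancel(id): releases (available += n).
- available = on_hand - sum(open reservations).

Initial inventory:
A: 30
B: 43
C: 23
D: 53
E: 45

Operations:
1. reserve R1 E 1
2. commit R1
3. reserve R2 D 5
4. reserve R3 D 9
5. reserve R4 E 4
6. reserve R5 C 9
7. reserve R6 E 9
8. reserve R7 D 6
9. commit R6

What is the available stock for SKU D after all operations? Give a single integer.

Answer: 33

Derivation:
Step 1: reserve R1 E 1 -> on_hand[A=30 B=43 C=23 D=53 E=45] avail[A=30 B=43 C=23 D=53 E=44] open={R1}
Step 2: commit R1 -> on_hand[A=30 B=43 C=23 D=53 E=44] avail[A=30 B=43 C=23 D=53 E=44] open={}
Step 3: reserve R2 D 5 -> on_hand[A=30 B=43 C=23 D=53 E=44] avail[A=30 B=43 C=23 D=48 E=44] open={R2}
Step 4: reserve R3 D 9 -> on_hand[A=30 B=43 C=23 D=53 E=44] avail[A=30 B=43 C=23 D=39 E=44] open={R2,R3}
Step 5: reserve R4 E 4 -> on_hand[A=30 B=43 C=23 D=53 E=44] avail[A=30 B=43 C=23 D=39 E=40] open={R2,R3,R4}
Step 6: reserve R5 C 9 -> on_hand[A=30 B=43 C=23 D=53 E=44] avail[A=30 B=43 C=14 D=39 E=40] open={R2,R3,R4,R5}
Step 7: reserve R6 E 9 -> on_hand[A=30 B=43 C=23 D=53 E=44] avail[A=30 B=43 C=14 D=39 E=31] open={R2,R3,R4,R5,R6}
Step 8: reserve R7 D 6 -> on_hand[A=30 B=43 C=23 D=53 E=44] avail[A=30 B=43 C=14 D=33 E=31] open={R2,R3,R4,R5,R6,R7}
Step 9: commit R6 -> on_hand[A=30 B=43 C=23 D=53 E=35] avail[A=30 B=43 C=14 D=33 E=31] open={R2,R3,R4,R5,R7}
Final available[D] = 33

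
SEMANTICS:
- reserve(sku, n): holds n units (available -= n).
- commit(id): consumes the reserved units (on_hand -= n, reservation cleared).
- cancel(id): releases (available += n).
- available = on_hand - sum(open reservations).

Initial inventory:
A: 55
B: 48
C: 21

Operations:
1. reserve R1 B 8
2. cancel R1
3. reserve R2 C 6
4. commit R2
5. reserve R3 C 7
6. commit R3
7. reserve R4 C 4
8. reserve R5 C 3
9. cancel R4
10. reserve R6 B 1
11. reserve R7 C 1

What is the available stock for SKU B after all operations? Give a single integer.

Answer: 47

Derivation:
Step 1: reserve R1 B 8 -> on_hand[A=55 B=48 C=21] avail[A=55 B=40 C=21] open={R1}
Step 2: cancel R1 -> on_hand[A=55 B=48 C=21] avail[A=55 B=48 C=21] open={}
Step 3: reserve R2 C 6 -> on_hand[A=55 B=48 C=21] avail[A=55 B=48 C=15] open={R2}
Step 4: commit R2 -> on_hand[A=55 B=48 C=15] avail[A=55 B=48 C=15] open={}
Step 5: reserve R3 C 7 -> on_hand[A=55 B=48 C=15] avail[A=55 B=48 C=8] open={R3}
Step 6: commit R3 -> on_hand[A=55 B=48 C=8] avail[A=55 B=48 C=8] open={}
Step 7: reserve R4 C 4 -> on_hand[A=55 B=48 C=8] avail[A=55 B=48 C=4] open={R4}
Step 8: reserve R5 C 3 -> on_hand[A=55 B=48 C=8] avail[A=55 B=48 C=1] open={R4,R5}
Step 9: cancel R4 -> on_hand[A=55 B=48 C=8] avail[A=55 B=48 C=5] open={R5}
Step 10: reserve R6 B 1 -> on_hand[A=55 B=48 C=8] avail[A=55 B=47 C=5] open={R5,R6}
Step 11: reserve R7 C 1 -> on_hand[A=55 B=48 C=8] avail[A=55 B=47 C=4] open={R5,R6,R7}
Final available[B] = 47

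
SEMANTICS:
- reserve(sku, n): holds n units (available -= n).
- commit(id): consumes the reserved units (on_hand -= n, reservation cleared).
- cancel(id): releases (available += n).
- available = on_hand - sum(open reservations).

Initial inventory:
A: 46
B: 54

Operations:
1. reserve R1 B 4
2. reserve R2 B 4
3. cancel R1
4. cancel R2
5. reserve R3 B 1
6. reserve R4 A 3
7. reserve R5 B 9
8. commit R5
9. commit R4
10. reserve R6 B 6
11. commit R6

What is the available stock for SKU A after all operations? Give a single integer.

Answer: 43

Derivation:
Step 1: reserve R1 B 4 -> on_hand[A=46 B=54] avail[A=46 B=50] open={R1}
Step 2: reserve R2 B 4 -> on_hand[A=46 B=54] avail[A=46 B=46] open={R1,R2}
Step 3: cancel R1 -> on_hand[A=46 B=54] avail[A=46 B=50] open={R2}
Step 4: cancel R2 -> on_hand[A=46 B=54] avail[A=46 B=54] open={}
Step 5: reserve R3 B 1 -> on_hand[A=46 B=54] avail[A=46 B=53] open={R3}
Step 6: reserve R4 A 3 -> on_hand[A=46 B=54] avail[A=43 B=53] open={R3,R4}
Step 7: reserve R5 B 9 -> on_hand[A=46 B=54] avail[A=43 B=44] open={R3,R4,R5}
Step 8: commit R5 -> on_hand[A=46 B=45] avail[A=43 B=44] open={R3,R4}
Step 9: commit R4 -> on_hand[A=43 B=45] avail[A=43 B=44] open={R3}
Step 10: reserve R6 B 6 -> on_hand[A=43 B=45] avail[A=43 B=38] open={R3,R6}
Step 11: commit R6 -> on_hand[A=43 B=39] avail[A=43 B=38] open={R3}
Final available[A] = 43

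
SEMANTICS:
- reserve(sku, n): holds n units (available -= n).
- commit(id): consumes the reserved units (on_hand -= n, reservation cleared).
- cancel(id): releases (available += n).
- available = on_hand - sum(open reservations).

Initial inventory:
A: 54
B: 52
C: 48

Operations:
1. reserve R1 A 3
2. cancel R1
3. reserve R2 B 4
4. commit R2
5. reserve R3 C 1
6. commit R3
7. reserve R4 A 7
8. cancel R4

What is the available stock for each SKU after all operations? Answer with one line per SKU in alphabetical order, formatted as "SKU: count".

Step 1: reserve R1 A 3 -> on_hand[A=54 B=52 C=48] avail[A=51 B=52 C=48] open={R1}
Step 2: cancel R1 -> on_hand[A=54 B=52 C=48] avail[A=54 B=52 C=48] open={}
Step 3: reserve R2 B 4 -> on_hand[A=54 B=52 C=48] avail[A=54 B=48 C=48] open={R2}
Step 4: commit R2 -> on_hand[A=54 B=48 C=48] avail[A=54 B=48 C=48] open={}
Step 5: reserve R3 C 1 -> on_hand[A=54 B=48 C=48] avail[A=54 B=48 C=47] open={R3}
Step 6: commit R3 -> on_hand[A=54 B=48 C=47] avail[A=54 B=48 C=47] open={}
Step 7: reserve R4 A 7 -> on_hand[A=54 B=48 C=47] avail[A=47 B=48 C=47] open={R4}
Step 8: cancel R4 -> on_hand[A=54 B=48 C=47] avail[A=54 B=48 C=47] open={}

Answer: A: 54
B: 48
C: 47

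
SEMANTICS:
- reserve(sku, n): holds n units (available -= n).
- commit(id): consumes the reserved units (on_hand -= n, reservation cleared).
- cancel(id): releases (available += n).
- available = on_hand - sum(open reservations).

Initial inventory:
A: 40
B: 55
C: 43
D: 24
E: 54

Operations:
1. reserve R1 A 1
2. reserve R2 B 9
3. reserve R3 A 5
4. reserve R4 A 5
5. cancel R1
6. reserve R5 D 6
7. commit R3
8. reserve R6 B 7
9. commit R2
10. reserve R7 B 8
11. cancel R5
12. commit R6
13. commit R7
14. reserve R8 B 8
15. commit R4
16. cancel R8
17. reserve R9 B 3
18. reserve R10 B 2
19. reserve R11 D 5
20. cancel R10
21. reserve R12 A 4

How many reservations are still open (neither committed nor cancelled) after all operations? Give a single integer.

Answer: 3

Derivation:
Step 1: reserve R1 A 1 -> on_hand[A=40 B=55 C=43 D=24 E=54] avail[A=39 B=55 C=43 D=24 E=54] open={R1}
Step 2: reserve R2 B 9 -> on_hand[A=40 B=55 C=43 D=24 E=54] avail[A=39 B=46 C=43 D=24 E=54] open={R1,R2}
Step 3: reserve R3 A 5 -> on_hand[A=40 B=55 C=43 D=24 E=54] avail[A=34 B=46 C=43 D=24 E=54] open={R1,R2,R3}
Step 4: reserve R4 A 5 -> on_hand[A=40 B=55 C=43 D=24 E=54] avail[A=29 B=46 C=43 D=24 E=54] open={R1,R2,R3,R4}
Step 5: cancel R1 -> on_hand[A=40 B=55 C=43 D=24 E=54] avail[A=30 B=46 C=43 D=24 E=54] open={R2,R3,R4}
Step 6: reserve R5 D 6 -> on_hand[A=40 B=55 C=43 D=24 E=54] avail[A=30 B=46 C=43 D=18 E=54] open={R2,R3,R4,R5}
Step 7: commit R3 -> on_hand[A=35 B=55 C=43 D=24 E=54] avail[A=30 B=46 C=43 D=18 E=54] open={R2,R4,R5}
Step 8: reserve R6 B 7 -> on_hand[A=35 B=55 C=43 D=24 E=54] avail[A=30 B=39 C=43 D=18 E=54] open={R2,R4,R5,R6}
Step 9: commit R2 -> on_hand[A=35 B=46 C=43 D=24 E=54] avail[A=30 B=39 C=43 D=18 E=54] open={R4,R5,R6}
Step 10: reserve R7 B 8 -> on_hand[A=35 B=46 C=43 D=24 E=54] avail[A=30 B=31 C=43 D=18 E=54] open={R4,R5,R6,R7}
Step 11: cancel R5 -> on_hand[A=35 B=46 C=43 D=24 E=54] avail[A=30 B=31 C=43 D=24 E=54] open={R4,R6,R7}
Step 12: commit R6 -> on_hand[A=35 B=39 C=43 D=24 E=54] avail[A=30 B=31 C=43 D=24 E=54] open={R4,R7}
Step 13: commit R7 -> on_hand[A=35 B=31 C=43 D=24 E=54] avail[A=30 B=31 C=43 D=24 E=54] open={R4}
Step 14: reserve R8 B 8 -> on_hand[A=35 B=31 C=43 D=24 E=54] avail[A=30 B=23 C=43 D=24 E=54] open={R4,R8}
Step 15: commit R4 -> on_hand[A=30 B=31 C=43 D=24 E=54] avail[A=30 B=23 C=43 D=24 E=54] open={R8}
Step 16: cancel R8 -> on_hand[A=30 B=31 C=43 D=24 E=54] avail[A=30 B=31 C=43 D=24 E=54] open={}
Step 17: reserve R9 B 3 -> on_hand[A=30 B=31 C=43 D=24 E=54] avail[A=30 B=28 C=43 D=24 E=54] open={R9}
Step 18: reserve R10 B 2 -> on_hand[A=30 B=31 C=43 D=24 E=54] avail[A=30 B=26 C=43 D=24 E=54] open={R10,R9}
Step 19: reserve R11 D 5 -> on_hand[A=30 B=31 C=43 D=24 E=54] avail[A=30 B=26 C=43 D=19 E=54] open={R10,R11,R9}
Step 20: cancel R10 -> on_hand[A=30 B=31 C=43 D=24 E=54] avail[A=30 B=28 C=43 D=19 E=54] open={R11,R9}
Step 21: reserve R12 A 4 -> on_hand[A=30 B=31 C=43 D=24 E=54] avail[A=26 B=28 C=43 D=19 E=54] open={R11,R12,R9}
Open reservations: ['R11', 'R12', 'R9'] -> 3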